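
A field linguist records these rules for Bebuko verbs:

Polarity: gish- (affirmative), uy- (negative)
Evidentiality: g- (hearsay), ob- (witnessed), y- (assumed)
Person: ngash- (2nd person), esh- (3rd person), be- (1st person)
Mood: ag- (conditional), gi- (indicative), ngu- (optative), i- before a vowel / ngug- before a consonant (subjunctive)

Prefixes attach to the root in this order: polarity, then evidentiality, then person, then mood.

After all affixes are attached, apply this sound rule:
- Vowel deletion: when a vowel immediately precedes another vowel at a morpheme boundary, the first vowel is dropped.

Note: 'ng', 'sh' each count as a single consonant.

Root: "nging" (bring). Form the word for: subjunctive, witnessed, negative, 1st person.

ngugbobuynging

Attach polarity negative uy- → uynging.
Attach evidentiality witnessed ob- → obuynging.
Attach person 1st person be- → beobuynging.
Attach mood subjunctive ngug- (before consonant 'b') → ngugbeobuynging.
Apply vowel deletion: ngugbeobuynging → ngugbobuynging.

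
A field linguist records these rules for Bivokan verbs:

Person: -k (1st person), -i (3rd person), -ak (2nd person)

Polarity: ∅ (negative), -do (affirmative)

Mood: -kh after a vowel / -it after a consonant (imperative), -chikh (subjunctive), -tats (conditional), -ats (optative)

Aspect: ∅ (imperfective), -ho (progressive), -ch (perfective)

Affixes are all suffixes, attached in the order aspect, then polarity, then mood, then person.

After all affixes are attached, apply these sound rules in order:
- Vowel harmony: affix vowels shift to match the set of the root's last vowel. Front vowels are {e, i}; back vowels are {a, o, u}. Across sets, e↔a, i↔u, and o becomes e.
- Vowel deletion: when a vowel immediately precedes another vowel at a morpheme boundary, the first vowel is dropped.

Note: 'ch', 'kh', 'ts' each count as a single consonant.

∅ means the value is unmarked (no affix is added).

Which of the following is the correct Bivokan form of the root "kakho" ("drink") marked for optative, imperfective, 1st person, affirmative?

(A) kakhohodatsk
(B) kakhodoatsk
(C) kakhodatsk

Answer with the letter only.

aspect = imperfective: zero marking, form stays kakho.
Attach polarity affirmative -do → kakhodo.
Attach mood optative -ats → kakhodoats.
Attach person 1st person -k → kakhodoatsk.
Vowel harmony: no change.
Apply vowel deletion: kakhodoatsk → kakhodatsk.
So the correct form is kakhodatsk, option (C).
(B) kakhodoatsk is wrong: it fails to apply the sound rule(s).
(A) kakhohodatsk is wrong: it uses progressive instead of imperfective for aspect.

C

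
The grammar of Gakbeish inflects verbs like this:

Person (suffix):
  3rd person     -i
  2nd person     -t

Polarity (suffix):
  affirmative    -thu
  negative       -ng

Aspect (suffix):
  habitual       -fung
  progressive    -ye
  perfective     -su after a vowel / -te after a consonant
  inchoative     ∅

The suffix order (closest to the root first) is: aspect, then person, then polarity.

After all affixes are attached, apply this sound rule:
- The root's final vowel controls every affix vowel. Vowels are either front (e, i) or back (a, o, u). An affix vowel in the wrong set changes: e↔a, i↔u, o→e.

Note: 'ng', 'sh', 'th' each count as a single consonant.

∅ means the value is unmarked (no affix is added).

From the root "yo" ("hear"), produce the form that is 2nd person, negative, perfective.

yosutng

Attach aspect perfective -su (after vowel 'o') → yosu.
Attach person 2nd person -t → yosut.
Attach polarity negative -ng → yosutng.
Vowel harmony: no change.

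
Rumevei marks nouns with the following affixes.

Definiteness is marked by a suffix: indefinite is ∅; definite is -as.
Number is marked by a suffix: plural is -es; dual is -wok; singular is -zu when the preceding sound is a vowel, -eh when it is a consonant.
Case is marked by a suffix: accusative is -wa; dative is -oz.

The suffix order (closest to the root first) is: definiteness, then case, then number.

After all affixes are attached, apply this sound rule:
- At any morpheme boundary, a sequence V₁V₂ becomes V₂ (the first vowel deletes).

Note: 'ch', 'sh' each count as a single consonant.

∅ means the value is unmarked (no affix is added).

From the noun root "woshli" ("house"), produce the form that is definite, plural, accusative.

Attach definiteness definite -as → woshlias.
Attach case accusative -wa → woshliaswa.
Attach number plural -es → woshliaswaes.
Apply vowel deletion: woshliaswaes → woshlaswes.

woshlaswes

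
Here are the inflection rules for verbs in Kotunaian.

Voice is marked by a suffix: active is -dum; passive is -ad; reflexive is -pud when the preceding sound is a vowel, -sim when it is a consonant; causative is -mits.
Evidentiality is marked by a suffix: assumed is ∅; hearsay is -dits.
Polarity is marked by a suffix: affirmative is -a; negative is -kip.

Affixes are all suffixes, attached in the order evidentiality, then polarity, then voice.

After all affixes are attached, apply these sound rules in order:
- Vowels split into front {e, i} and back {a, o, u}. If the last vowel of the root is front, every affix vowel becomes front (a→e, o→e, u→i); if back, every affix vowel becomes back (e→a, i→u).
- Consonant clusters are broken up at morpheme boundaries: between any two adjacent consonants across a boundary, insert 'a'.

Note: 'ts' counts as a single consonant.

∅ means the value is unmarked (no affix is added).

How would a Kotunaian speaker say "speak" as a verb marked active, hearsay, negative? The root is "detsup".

detsupadutsakupadum

Attach evidentiality hearsay -dits → detsupdits.
Attach polarity negative -kip → detsupditskip.
Attach voice active -dum → detsupditskipdum.
Apply vowel harmony: detsupditskipdum → detsupdutskupdum.
Apply epenthesis: detsupdutskupdum → detsupadutsakupadum.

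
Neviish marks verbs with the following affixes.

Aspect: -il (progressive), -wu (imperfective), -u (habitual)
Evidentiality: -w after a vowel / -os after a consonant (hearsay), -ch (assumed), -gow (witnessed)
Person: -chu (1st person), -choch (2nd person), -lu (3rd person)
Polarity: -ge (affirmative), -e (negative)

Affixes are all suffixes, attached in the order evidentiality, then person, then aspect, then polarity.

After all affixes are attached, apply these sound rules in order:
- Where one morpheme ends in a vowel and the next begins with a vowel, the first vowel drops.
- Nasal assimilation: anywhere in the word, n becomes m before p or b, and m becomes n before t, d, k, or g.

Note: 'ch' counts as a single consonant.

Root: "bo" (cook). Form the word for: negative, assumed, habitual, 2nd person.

bochchoche

Attach evidentiality assumed -ch → boch.
Attach person 2nd person -choch → bochchoch.
Attach aspect habitual -u → bochchochu.
Attach polarity negative -e → bochchochue.
Apply vowel deletion: bochchochue → bochchoche.
Nasal assimilation: no change.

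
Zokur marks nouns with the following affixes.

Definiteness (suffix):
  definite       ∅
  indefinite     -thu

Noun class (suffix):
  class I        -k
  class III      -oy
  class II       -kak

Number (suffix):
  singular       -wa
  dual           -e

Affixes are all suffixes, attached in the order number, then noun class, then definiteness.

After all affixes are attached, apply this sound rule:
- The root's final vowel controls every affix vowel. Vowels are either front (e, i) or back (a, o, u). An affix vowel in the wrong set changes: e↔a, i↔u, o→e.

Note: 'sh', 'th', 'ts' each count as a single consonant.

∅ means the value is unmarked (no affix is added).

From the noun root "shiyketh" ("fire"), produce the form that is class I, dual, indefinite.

Attach number dual -e → shiykethe.
Attach noun class class I -k → shiykethek.
Attach definiteness indefinite -thu → shiykethekthu.
Apply vowel harmony: shiykethekthu → shiykethekthi.

shiykethekthi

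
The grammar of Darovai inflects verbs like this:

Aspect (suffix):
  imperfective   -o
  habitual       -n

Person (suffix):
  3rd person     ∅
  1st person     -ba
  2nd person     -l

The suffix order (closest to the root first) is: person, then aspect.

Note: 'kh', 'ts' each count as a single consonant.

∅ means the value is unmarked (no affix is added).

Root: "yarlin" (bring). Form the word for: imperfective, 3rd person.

yarlino

person = 3rd person: zero marking, form stays yarlin.
Attach aspect imperfective -o → yarlino.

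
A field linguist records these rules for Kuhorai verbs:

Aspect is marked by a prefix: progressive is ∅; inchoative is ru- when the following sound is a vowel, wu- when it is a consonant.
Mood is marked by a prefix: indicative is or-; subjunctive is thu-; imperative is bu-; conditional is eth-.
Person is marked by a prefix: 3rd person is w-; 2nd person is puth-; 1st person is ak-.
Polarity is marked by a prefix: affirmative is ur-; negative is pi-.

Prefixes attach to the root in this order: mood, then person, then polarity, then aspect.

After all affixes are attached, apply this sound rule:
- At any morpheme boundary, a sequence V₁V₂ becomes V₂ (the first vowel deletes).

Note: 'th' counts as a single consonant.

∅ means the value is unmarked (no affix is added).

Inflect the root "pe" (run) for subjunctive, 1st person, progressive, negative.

Attach mood subjunctive thu- → thupe.
Attach person 1st person ak- → akthupe.
Attach polarity negative pi- → piakthupe.
aspect = progressive: zero marking, form stays piakthupe.
Apply vowel deletion: piakthupe → pakthupe.

pakthupe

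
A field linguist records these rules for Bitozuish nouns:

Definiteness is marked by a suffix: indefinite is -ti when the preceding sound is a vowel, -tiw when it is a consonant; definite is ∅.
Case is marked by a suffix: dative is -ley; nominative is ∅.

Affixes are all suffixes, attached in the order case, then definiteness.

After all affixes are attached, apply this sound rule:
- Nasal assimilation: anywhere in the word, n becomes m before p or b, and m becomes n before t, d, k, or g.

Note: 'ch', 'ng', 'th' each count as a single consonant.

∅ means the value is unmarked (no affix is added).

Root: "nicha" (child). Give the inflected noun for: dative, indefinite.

Attach case dative -ley → nichaley.
Attach definiteness indefinite -tiw (after consonant 'y') → nichaleytiw.
Nasal assimilation: no change.

nichaleytiw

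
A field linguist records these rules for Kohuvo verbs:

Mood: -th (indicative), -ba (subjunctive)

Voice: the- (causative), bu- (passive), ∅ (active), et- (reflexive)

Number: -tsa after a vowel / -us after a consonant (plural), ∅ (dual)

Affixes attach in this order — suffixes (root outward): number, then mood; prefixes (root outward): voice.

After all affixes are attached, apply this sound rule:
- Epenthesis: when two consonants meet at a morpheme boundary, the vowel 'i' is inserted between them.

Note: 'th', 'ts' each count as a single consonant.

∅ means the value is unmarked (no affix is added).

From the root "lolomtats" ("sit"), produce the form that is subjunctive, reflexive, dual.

number = dual: zero marking, form stays lolomtats.
Attach voice reflexive et- → etlolomtats.
Attach mood subjunctive -ba → etlolomtatsba.
Apply epenthesis: etlolomtatsba → etilolomtatsiba.

etilolomtatsiba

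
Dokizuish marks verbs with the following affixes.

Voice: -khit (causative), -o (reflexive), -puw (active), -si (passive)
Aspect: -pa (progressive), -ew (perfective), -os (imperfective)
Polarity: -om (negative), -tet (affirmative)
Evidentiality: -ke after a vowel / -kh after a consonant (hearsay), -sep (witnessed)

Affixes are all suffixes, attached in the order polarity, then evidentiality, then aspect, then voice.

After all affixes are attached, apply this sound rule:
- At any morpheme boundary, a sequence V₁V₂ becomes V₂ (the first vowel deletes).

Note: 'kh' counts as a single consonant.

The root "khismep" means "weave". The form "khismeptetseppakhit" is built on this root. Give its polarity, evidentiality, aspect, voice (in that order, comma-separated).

affirmative, witnessed, progressive, causative

Segment: khismep-tet-sep-pa-khit.
polarity: -tet → affirmative.
evidentiality: -sep → witnessed.
aspect: -pa → progressive.
voice: -khit → causative.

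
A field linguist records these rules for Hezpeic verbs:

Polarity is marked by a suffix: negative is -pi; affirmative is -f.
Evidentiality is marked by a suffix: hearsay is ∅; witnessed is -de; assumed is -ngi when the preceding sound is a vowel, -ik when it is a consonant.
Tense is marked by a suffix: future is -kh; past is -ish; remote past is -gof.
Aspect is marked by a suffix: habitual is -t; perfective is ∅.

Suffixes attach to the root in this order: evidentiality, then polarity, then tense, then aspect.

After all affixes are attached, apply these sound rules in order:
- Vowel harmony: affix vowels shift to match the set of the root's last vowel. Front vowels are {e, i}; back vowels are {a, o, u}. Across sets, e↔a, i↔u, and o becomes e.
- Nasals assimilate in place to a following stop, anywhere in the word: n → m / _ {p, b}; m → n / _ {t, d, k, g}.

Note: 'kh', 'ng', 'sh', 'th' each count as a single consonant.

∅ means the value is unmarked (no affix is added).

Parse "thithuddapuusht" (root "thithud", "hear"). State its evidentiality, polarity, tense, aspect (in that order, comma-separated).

witnessed, negative, past, habitual

Segment: thithud-de-pi-ish-t.
evidentiality: -de → witnessed.
polarity: -pi → negative.
tense: -ish → past.
aspect: -t → habitual.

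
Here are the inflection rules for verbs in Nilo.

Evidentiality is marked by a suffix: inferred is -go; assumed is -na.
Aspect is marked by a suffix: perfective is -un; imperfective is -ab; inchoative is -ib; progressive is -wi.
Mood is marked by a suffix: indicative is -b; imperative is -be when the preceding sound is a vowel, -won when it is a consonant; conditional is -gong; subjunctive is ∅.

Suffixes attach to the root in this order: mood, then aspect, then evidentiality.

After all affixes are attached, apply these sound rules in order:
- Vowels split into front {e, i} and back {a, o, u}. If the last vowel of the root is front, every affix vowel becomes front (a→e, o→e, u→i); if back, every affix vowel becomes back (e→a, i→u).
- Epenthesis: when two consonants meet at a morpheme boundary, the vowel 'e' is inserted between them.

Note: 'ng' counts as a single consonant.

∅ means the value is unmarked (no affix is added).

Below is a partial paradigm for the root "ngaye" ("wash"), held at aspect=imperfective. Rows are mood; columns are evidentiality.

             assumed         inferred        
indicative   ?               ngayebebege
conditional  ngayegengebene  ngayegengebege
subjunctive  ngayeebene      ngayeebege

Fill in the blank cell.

ngayebebene

Attach mood indicative -b → ngayeb.
Attach aspect imperfective -ab → ngayebab.
Attach evidentiality assumed -na → ngayebabna.
Apply vowel harmony: ngayebabna → ngayebebne.
Apply epenthesis: ngayebebne → ngayebebene.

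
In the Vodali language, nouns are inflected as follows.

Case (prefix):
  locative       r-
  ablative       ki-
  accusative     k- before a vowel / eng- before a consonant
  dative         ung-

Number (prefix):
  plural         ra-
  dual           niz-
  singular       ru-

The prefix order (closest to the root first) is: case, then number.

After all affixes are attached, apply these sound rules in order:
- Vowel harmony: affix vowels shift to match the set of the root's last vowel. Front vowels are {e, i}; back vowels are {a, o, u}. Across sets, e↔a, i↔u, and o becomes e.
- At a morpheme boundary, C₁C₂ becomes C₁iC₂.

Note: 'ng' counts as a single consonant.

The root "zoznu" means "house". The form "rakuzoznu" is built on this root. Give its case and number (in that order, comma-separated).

Segment: ra-ki-zoznu.
case: ki- → ablative.
number: ra- → plural.

ablative, plural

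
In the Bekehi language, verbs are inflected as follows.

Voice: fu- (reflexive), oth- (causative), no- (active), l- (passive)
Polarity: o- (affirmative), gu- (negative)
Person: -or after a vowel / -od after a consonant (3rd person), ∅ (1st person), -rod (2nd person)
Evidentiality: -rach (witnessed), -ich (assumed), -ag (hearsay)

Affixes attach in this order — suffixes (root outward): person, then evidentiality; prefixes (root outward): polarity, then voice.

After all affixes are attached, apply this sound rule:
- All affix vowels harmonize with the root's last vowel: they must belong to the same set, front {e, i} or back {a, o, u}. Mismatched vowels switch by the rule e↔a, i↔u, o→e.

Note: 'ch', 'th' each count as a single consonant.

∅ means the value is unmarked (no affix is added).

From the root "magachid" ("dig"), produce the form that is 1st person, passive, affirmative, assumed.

Attach polarity affirmative o- → omagachid.
person = 1st person: zero marking, form stays omagachid.
Attach voice passive l- → lomagachid.
Attach evidentiality assumed -ich → lomagachidich.
Apply vowel harmony: lomagachidich → lemagachidich.

lemagachidich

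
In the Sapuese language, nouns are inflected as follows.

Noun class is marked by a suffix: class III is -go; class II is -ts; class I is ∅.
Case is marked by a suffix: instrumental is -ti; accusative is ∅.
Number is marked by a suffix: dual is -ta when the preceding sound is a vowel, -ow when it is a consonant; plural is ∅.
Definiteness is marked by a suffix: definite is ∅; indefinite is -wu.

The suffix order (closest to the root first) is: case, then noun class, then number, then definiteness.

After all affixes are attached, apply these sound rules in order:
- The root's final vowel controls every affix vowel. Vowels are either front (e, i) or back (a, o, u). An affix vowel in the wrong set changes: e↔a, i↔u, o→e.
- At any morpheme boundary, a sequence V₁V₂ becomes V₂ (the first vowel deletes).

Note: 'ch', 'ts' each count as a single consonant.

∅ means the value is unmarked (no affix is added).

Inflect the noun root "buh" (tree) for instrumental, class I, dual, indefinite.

buhtutawu

Attach case instrumental -ti → buhti.
noun class = class I: zero marking, form stays buhti.
Attach number dual -ta (after vowel 'i') → buhtita.
Attach definiteness indefinite -wu → buhtitawu.
Apply vowel harmony: buhtitawu → buhtutawu.
Vowel deletion: no change.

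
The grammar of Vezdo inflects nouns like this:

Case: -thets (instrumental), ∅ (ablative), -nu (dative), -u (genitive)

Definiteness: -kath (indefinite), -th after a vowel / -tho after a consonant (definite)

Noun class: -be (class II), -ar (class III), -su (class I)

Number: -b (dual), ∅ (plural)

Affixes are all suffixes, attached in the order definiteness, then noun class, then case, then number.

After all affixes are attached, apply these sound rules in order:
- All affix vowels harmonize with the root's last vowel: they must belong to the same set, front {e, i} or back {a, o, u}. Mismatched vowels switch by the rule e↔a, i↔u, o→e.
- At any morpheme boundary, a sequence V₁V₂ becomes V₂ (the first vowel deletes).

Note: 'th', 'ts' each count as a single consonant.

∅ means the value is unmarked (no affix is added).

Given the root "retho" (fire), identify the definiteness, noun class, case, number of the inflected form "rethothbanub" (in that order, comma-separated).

definite, class II, dative, dual

Segment: retho-th-be-nu-b.
definiteness: -th/tho → definite.
noun class: -be → class II.
case: -nu → dative.
number: -b → dual.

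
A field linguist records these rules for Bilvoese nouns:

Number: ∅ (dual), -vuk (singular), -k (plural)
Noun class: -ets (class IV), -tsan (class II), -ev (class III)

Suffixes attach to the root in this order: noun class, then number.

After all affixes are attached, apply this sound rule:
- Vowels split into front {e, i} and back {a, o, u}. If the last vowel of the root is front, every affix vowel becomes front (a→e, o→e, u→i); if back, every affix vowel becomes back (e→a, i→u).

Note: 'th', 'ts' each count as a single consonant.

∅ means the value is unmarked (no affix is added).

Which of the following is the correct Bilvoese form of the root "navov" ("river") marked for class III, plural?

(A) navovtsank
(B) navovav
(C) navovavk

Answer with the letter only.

C

Attach noun class class III -ev → navovev.
Attach number plural -k → navovevk.
Apply vowel harmony: navovevk → navovavk.
So the correct form is navovavk, option (C).
(B) navovav is wrong: it uses dual instead of plural for number.
(A) navovtsank is wrong: it uses class II instead of class III for noun class.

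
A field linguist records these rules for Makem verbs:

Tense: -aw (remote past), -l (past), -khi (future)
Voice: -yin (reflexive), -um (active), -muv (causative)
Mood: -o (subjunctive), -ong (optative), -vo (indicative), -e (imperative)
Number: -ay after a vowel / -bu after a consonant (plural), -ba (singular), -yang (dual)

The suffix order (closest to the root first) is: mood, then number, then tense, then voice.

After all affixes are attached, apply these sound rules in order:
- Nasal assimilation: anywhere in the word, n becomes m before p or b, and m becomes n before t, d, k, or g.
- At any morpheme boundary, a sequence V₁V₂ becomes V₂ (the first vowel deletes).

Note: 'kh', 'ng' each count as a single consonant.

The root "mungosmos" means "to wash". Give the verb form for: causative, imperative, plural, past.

Attach mood imperative -e → mungosmose.
Attach number plural -ay (after vowel 'e') → mungosmoseay.
Attach tense past -l → mungosmoseayl.
Attach voice causative -muv → mungosmoseaylmuv.
Nasal assimilation: no change.
Apply vowel deletion: mungosmoseaylmuv → mungosmosaylmuv.

mungosmosaylmuv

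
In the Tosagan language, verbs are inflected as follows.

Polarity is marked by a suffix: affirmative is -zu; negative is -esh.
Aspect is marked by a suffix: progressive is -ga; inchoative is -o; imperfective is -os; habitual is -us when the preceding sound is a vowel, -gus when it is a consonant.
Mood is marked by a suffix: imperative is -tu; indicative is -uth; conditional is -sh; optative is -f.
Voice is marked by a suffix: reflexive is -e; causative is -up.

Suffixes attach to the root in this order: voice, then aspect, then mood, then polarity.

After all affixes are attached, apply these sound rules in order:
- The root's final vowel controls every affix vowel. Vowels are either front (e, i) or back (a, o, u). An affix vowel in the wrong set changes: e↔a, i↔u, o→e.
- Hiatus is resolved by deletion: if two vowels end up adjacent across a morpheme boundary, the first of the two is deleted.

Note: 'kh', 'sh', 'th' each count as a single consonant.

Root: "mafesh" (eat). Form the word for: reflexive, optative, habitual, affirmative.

mafeshisfzi

Attach voice reflexive -e → mafeshe.
Attach aspect habitual -us (after vowel 'e') → mafesheus.
Attach mood optative -f → mafesheusf.
Attach polarity affirmative -zu → mafesheusfzu.
Apply vowel harmony: mafesheusfzu → mafesheisfzi.
Apply vowel deletion: mafesheisfzi → mafeshisfzi.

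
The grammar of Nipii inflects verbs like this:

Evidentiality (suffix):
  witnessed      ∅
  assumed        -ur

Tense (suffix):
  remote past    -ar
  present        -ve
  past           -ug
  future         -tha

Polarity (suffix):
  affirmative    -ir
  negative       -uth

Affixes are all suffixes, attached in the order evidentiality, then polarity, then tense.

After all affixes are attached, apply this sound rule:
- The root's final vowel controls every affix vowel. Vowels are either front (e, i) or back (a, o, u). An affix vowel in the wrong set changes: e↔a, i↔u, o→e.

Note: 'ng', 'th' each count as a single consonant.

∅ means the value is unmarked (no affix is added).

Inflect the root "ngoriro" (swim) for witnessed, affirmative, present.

evidentiality = witnessed: zero marking, form stays ngoriro.
Attach polarity affirmative -ir → ngoriroir.
Attach tense present -ve → ngoriroirve.
Apply vowel harmony: ngoriroirve → ngorirourva.

ngorirourva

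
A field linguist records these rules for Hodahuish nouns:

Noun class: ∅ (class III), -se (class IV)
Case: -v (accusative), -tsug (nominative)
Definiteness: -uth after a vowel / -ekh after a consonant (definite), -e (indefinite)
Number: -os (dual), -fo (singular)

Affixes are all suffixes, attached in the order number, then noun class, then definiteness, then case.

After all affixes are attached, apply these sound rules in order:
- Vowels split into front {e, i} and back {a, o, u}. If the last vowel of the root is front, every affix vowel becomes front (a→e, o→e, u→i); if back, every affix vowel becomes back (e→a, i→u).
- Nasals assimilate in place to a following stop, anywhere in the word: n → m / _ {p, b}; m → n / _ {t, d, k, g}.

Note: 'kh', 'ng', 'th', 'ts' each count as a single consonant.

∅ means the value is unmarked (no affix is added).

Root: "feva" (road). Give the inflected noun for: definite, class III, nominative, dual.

Attach number dual -os → fevaos.
noun class = class III: zero marking, form stays fevaos.
Attach definiteness definite -ekh (after consonant 's') → fevaosekh.
Attach case nominative -tsug → fevaosekhtsug.
Apply vowel harmony: fevaosekhtsug → fevaosakhtsug.
Nasal assimilation: no change.

fevaosakhtsug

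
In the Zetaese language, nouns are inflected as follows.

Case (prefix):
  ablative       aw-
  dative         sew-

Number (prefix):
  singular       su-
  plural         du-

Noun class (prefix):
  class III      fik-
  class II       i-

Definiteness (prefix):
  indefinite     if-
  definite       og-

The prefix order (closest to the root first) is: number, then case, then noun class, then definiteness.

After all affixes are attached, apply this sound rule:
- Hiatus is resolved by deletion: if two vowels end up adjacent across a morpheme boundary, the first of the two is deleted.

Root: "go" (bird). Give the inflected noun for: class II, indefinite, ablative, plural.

Attach number plural du- → dugo.
Attach case ablative aw- → awdugo.
Attach noun class class II i- → iawdugo.
Attach definiteness indefinite if- → ifiawdugo.
Apply vowel deletion: ifiawdugo → ifawdugo.

ifawdugo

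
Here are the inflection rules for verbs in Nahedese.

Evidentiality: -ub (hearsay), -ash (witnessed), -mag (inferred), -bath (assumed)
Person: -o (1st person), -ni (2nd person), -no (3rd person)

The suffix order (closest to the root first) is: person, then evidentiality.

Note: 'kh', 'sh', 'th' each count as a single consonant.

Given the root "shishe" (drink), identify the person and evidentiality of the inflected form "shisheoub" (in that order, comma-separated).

Segment: shishe-o-ub.
person: -o → 1st person.
evidentiality: -ub → hearsay.

1st person, hearsay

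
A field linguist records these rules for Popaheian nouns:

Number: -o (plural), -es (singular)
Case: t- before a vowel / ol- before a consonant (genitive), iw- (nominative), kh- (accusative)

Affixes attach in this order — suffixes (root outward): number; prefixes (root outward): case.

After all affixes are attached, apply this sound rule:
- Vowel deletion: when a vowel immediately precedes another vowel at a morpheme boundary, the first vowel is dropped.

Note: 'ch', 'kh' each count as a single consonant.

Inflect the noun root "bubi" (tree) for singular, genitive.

olbubes

Attach case genitive ol- (before consonant 'b') → olbubi.
Attach number singular -es → olbubies.
Apply vowel deletion: olbubies → olbubes.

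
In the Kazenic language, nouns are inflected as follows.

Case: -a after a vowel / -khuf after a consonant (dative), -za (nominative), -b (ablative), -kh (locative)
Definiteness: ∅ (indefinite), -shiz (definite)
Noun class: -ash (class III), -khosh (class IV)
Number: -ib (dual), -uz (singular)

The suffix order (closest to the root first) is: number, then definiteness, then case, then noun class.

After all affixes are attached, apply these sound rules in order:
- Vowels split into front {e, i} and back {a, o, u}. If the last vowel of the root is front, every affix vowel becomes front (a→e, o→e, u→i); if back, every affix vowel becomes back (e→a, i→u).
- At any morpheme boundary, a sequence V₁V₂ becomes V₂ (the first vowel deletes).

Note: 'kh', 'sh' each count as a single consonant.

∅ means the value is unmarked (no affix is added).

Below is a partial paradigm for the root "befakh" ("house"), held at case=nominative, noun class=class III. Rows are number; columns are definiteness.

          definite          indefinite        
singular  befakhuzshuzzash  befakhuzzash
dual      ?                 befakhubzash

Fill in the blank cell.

Attach number dual -ib → befakhib.
Attach definiteness definite -shiz → befakhibshiz.
Attach case nominative -za → befakhibshizza.
Attach noun class class III -ash → befakhibshizzaash.
Apply vowel harmony: befakhibshizzaash → befakhubshuzzaash.
Apply vowel deletion: befakhubshuzzaash → befakhubshuzzash.

befakhubshuzzash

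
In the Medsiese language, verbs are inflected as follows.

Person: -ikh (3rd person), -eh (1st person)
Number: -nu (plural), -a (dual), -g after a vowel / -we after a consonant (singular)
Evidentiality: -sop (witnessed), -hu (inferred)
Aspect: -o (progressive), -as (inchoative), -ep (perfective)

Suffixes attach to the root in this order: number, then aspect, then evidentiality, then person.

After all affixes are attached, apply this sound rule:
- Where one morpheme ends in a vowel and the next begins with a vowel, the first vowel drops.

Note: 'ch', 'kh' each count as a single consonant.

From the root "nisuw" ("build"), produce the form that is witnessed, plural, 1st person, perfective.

nisuwnepsopeh

Attach number plural -nu → nisuwnu.
Attach aspect perfective -ep → nisuwnuep.
Attach evidentiality witnessed -sop → nisuwnuepsop.
Attach person 1st person -eh → nisuwnuepsopeh.
Apply vowel deletion: nisuwnuepsopeh → nisuwnepsopeh.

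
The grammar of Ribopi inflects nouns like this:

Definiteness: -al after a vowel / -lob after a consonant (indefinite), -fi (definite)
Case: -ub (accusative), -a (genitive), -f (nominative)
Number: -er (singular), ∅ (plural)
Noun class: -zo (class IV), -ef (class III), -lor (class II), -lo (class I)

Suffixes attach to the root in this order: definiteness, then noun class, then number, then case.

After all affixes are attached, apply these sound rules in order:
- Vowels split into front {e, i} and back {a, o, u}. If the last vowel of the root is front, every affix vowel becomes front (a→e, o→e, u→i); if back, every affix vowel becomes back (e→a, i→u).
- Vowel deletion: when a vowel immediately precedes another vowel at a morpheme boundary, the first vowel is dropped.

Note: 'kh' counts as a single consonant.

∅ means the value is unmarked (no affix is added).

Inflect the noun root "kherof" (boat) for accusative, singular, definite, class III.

Attach definiteness definite -fi → kheroffi.
Attach noun class class III -ef → kheroffief.
Attach number singular -er → kheroffiefer.
Attach case accusative -ub → kheroffieferub.
Apply vowel harmony: kheroffieferub → kheroffuafarub.
Apply vowel deletion: kheroffuafarub → kheroffafarub.

kheroffafarub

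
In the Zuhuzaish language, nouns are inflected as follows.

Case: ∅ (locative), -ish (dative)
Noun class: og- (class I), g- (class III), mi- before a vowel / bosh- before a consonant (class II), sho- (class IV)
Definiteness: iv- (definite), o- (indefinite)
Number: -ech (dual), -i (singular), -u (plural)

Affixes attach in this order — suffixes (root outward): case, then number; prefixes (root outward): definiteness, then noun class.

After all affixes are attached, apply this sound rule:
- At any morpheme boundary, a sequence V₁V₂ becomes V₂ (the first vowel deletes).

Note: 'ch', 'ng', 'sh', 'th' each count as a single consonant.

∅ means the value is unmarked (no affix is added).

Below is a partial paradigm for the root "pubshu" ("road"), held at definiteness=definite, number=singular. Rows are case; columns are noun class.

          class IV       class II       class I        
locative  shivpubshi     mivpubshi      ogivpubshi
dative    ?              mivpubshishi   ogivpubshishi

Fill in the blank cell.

Attach definiteness definite iv- → ivpubshu.
Attach case dative -ish → ivpubshuish.
Attach number singular -i → ivpubshuishi.
Attach noun class class IV sho- → shoivpubshuishi.
Apply vowel deletion: shoivpubshuishi → shivpubshishi.

shivpubshishi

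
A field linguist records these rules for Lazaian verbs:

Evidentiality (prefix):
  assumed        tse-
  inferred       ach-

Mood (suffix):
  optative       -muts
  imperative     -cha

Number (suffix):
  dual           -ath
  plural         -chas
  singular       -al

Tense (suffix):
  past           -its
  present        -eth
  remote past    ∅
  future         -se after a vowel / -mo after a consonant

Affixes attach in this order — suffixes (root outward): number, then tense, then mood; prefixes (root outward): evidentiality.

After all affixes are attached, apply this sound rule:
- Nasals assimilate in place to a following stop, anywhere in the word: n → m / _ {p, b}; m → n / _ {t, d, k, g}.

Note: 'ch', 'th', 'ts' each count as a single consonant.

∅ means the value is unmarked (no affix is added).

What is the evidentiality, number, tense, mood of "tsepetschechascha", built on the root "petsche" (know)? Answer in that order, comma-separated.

Segment: tse-petsche-chas-cha.
evidentiality: tse- → assumed.
number: -chas → plural.
tense: ∅ → remote past.
mood: -cha → imperative.

assumed, plural, remote past, imperative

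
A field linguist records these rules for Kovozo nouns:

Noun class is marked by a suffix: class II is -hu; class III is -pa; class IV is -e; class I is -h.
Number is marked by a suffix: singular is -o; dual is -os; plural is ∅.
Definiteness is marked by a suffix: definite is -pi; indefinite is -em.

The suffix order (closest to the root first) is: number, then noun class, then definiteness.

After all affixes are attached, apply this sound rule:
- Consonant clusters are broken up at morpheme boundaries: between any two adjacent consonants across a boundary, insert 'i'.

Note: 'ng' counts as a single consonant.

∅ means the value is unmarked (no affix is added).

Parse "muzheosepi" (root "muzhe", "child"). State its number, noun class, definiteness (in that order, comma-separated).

dual, class IV, definite

Segment: muzhe-os-e-pi.
number: -os → dual.
noun class: -e → class IV.
definiteness: -pi → definite.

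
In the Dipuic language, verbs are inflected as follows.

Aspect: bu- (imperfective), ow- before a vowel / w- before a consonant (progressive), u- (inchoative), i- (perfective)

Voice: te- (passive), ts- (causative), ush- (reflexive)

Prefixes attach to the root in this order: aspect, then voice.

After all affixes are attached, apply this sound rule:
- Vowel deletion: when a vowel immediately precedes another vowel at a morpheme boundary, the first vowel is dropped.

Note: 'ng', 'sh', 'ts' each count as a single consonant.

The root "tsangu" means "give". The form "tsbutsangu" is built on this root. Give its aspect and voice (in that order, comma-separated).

Segment: ts-bu-tsangu.
aspect: bu- → imperfective.
voice: ts- → causative.

imperfective, causative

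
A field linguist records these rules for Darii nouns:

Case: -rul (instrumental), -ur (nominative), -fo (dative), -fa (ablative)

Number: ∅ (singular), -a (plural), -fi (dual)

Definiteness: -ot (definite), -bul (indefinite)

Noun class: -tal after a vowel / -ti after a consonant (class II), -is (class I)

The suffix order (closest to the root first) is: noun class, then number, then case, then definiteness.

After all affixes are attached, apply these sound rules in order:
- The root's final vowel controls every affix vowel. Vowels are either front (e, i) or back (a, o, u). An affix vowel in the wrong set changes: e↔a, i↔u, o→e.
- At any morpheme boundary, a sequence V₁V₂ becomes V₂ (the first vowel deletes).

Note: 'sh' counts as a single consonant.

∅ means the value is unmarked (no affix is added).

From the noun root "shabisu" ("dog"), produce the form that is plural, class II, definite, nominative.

shabisutalurot

Attach noun class class II -tal (after vowel 'u') → shabisutal.
Attach number plural -a → shabisutala.
Attach case nominative -ur → shabisutalaur.
Attach definiteness definite -ot → shabisutalaurot.
Vowel harmony: no change.
Apply vowel deletion: shabisutalaurot → shabisutalurot.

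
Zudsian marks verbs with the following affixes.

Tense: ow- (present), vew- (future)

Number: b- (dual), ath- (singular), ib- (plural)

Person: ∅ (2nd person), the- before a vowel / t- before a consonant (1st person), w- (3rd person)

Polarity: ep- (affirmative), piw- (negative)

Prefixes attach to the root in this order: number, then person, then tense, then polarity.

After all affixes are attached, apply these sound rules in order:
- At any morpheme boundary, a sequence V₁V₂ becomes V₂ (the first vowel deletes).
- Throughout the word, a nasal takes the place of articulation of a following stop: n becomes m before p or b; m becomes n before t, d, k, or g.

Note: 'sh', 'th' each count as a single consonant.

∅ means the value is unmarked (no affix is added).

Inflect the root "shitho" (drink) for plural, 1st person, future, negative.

Attach number plural ib- → ibshitho.
Attach person 1st person the- (before vowel 'i') → theibshitho.
Attach tense future vew- → vewtheibshitho.
Attach polarity negative piw- → piwvewtheibshitho.
Apply vowel deletion: piwvewtheibshitho → piwvewthibshitho.
Nasal assimilation: no change.

piwvewthibshitho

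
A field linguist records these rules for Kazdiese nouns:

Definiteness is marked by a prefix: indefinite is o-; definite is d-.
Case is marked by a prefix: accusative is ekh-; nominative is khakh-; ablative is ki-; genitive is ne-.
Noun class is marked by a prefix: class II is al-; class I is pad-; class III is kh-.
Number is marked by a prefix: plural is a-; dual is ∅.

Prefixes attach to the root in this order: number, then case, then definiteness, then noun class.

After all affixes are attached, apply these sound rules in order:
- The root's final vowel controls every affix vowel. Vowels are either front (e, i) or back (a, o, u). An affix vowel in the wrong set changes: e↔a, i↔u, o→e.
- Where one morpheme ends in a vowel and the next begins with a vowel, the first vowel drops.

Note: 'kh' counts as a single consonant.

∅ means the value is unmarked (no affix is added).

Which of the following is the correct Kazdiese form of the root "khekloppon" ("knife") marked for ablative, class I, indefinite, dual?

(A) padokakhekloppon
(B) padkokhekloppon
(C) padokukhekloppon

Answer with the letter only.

C

number = dual: zero marking, form stays khekloppon.
Attach case ablative ki- → kikhekloppon.
Attach definiteness indefinite o- → okikhekloppon.
Attach noun class class I pad- → padokikhekloppon.
Apply vowel harmony: padokikhekloppon → padokukhekloppon.
Vowel deletion: no change.
So the correct form is padokukhekloppon, option (C).
(A) padokakhekloppon is wrong: it uses plural instead of dual for number.
(B) padkokhekloppon is wrong: it has the affixes in the wrong order.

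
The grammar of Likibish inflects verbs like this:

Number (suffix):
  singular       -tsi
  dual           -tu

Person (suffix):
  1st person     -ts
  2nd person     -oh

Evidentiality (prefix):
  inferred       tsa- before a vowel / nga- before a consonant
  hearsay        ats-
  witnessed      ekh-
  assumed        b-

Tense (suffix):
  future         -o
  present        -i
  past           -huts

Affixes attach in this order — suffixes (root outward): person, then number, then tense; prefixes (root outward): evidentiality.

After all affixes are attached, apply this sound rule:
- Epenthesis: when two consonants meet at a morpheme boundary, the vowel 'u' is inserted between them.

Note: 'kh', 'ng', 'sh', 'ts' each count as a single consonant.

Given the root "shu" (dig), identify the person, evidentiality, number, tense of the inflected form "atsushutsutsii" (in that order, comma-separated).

1st person, hearsay, singular, present

Segment: ats-shu-ts-tsi-i.
person: -ts → 1st person.
evidentiality: ats- → hearsay.
number: -tsi → singular.
tense: -i → present.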